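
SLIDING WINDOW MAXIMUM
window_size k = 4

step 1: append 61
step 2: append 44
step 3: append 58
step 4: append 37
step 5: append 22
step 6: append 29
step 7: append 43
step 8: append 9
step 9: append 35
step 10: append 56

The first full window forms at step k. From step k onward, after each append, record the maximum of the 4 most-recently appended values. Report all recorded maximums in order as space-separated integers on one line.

Answer: 61 58 58 43 43 43 56

Derivation:
step 1: append 61 -> window=[61] (not full yet)
step 2: append 44 -> window=[61, 44] (not full yet)
step 3: append 58 -> window=[61, 44, 58] (not full yet)
step 4: append 37 -> window=[61, 44, 58, 37] -> max=61
step 5: append 22 -> window=[44, 58, 37, 22] -> max=58
step 6: append 29 -> window=[58, 37, 22, 29] -> max=58
step 7: append 43 -> window=[37, 22, 29, 43] -> max=43
step 8: append 9 -> window=[22, 29, 43, 9] -> max=43
step 9: append 35 -> window=[29, 43, 9, 35] -> max=43
step 10: append 56 -> window=[43, 9, 35, 56] -> max=56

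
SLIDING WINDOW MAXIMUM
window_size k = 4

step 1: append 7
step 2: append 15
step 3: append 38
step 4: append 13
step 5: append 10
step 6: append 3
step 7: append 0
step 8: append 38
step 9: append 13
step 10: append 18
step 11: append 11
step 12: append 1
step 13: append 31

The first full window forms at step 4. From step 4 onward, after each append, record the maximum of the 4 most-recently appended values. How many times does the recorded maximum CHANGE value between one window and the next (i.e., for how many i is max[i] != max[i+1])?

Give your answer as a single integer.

Answer: 4

Derivation:
step 1: append 7 -> window=[7] (not full yet)
step 2: append 15 -> window=[7, 15] (not full yet)
step 3: append 38 -> window=[7, 15, 38] (not full yet)
step 4: append 13 -> window=[7, 15, 38, 13] -> max=38
step 5: append 10 -> window=[15, 38, 13, 10] -> max=38
step 6: append 3 -> window=[38, 13, 10, 3] -> max=38
step 7: append 0 -> window=[13, 10, 3, 0] -> max=13
step 8: append 38 -> window=[10, 3, 0, 38] -> max=38
step 9: append 13 -> window=[3, 0, 38, 13] -> max=38
step 10: append 18 -> window=[0, 38, 13, 18] -> max=38
step 11: append 11 -> window=[38, 13, 18, 11] -> max=38
step 12: append 1 -> window=[13, 18, 11, 1] -> max=18
step 13: append 31 -> window=[18, 11, 1, 31] -> max=31
Recorded maximums: 38 38 38 13 38 38 38 38 18 31
Changes between consecutive maximums: 4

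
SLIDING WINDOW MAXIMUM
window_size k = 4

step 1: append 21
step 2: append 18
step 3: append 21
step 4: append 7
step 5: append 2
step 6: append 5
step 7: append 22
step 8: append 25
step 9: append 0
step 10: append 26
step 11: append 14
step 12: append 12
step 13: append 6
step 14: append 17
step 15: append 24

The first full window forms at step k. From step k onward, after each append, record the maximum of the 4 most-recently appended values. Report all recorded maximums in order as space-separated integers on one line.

step 1: append 21 -> window=[21] (not full yet)
step 2: append 18 -> window=[21, 18] (not full yet)
step 3: append 21 -> window=[21, 18, 21] (not full yet)
step 4: append 7 -> window=[21, 18, 21, 7] -> max=21
step 5: append 2 -> window=[18, 21, 7, 2] -> max=21
step 6: append 5 -> window=[21, 7, 2, 5] -> max=21
step 7: append 22 -> window=[7, 2, 5, 22] -> max=22
step 8: append 25 -> window=[2, 5, 22, 25] -> max=25
step 9: append 0 -> window=[5, 22, 25, 0] -> max=25
step 10: append 26 -> window=[22, 25, 0, 26] -> max=26
step 11: append 14 -> window=[25, 0, 26, 14] -> max=26
step 12: append 12 -> window=[0, 26, 14, 12] -> max=26
step 13: append 6 -> window=[26, 14, 12, 6] -> max=26
step 14: append 17 -> window=[14, 12, 6, 17] -> max=17
step 15: append 24 -> window=[12, 6, 17, 24] -> max=24

Answer: 21 21 21 22 25 25 26 26 26 26 17 24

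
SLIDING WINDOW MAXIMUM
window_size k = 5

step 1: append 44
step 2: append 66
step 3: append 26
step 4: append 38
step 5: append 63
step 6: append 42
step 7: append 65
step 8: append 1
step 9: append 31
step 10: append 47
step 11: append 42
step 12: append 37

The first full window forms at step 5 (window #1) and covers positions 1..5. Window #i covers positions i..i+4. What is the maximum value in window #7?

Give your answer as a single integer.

step 1: append 44 -> window=[44] (not full yet)
step 2: append 66 -> window=[44, 66] (not full yet)
step 3: append 26 -> window=[44, 66, 26] (not full yet)
step 4: append 38 -> window=[44, 66, 26, 38] (not full yet)
step 5: append 63 -> window=[44, 66, 26, 38, 63] -> max=66
step 6: append 42 -> window=[66, 26, 38, 63, 42] -> max=66
step 7: append 65 -> window=[26, 38, 63, 42, 65] -> max=65
step 8: append 1 -> window=[38, 63, 42, 65, 1] -> max=65
step 9: append 31 -> window=[63, 42, 65, 1, 31] -> max=65
step 10: append 47 -> window=[42, 65, 1, 31, 47] -> max=65
step 11: append 42 -> window=[65, 1, 31, 47, 42] -> max=65
Window #7 max = 65

Answer: 65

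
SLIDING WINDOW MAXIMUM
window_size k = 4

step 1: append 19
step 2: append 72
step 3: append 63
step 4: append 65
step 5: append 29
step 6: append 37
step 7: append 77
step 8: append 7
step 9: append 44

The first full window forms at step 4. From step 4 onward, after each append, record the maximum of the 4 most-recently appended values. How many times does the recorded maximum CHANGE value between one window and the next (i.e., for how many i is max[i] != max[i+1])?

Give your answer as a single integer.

step 1: append 19 -> window=[19] (not full yet)
step 2: append 72 -> window=[19, 72] (not full yet)
step 3: append 63 -> window=[19, 72, 63] (not full yet)
step 4: append 65 -> window=[19, 72, 63, 65] -> max=72
step 5: append 29 -> window=[72, 63, 65, 29] -> max=72
step 6: append 37 -> window=[63, 65, 29, 37] -> max=65
step 7: append 77 -> window=[65, 29, 37, 77] -> max=77
step 8: append 7 -> window=[29, 37, 77, 7] -> max=77
step 9: append 44 -> window=[37, 77, 7, 44] -> max=77
Recorded maximums: 72 72 65 77 77 77
Changes between consecutive maximums: 2

Answer: 2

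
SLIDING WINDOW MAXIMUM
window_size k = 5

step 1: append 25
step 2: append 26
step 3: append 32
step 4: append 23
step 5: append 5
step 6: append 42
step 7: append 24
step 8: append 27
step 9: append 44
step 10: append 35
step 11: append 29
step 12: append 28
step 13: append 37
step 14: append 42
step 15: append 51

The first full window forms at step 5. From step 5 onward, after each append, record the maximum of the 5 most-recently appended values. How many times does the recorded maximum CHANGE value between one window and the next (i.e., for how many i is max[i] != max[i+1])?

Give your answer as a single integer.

Answer: 4

Derivation:
step 1: append 25 -> window=[25] (not full yet)
step 2: append 26 -> window=[25, 26] (not full yet)
step 3: append 32 -> window=[25, 26, 32] (not full yet)
step 4: append 23 -> window=[25, 26, 32, 23] (not full yet)
step 5: append 5 -> window=[25, 26, 32, 23, 5] -> max=32
step 6: append 42 -> window=[26, 32, 23, 5, 42] -> max=42
step 7: append 24 -> window=[32, 23, 5, 42, 24] -> max=42
step 8: append 27 -> window=[23, 5, 42, 24, 27] -> max=42
step 9: append 44 -> window=[5, 42, 24, 27, 44] -> max=44
step 10: append 35 -> window=[42, 24, 27, 44, 35] -> max=44
step 11: append 29 -> window=[24, 27, 44, 35, 29] -> max=44
step 12: append 28 -> window=[27, 44, 35, 29, 28] -> max=44
step 13: append 37 -> window=[44, 35, 29, 28, 37] -> max=44
step 14: append 42 -> window=[35, 29, 28, 37, 42] -> max=42
step 15: append 51 -> window=[29, 28, 37, 42, 51] -> max=51
Recorded maximums: 32 42 42 42 44 44 44 44 44 42 51
Changes between consecutive maximums: 4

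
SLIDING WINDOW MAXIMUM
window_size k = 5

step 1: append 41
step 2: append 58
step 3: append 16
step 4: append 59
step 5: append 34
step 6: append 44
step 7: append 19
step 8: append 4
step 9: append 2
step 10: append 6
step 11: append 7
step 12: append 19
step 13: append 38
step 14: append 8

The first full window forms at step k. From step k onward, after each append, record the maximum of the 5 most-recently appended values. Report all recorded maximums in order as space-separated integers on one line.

Answer: 59 59 59 59 44 44 19 19 38 38

Derivation:
step 1: append 41 -> window=[41] (not full yet)
step 2: append 58 -> window=[41, 58] (not full yet)
step 3: append 16 -> window=[41, 58, 16] (not full yet)
step 4: append 59 -> window=[41, 58, 16, 59] (not full yet)
step 5: append 34 -> window=[41, 58, 16, 59, 34] -> max=59
step 6: append 44 -> window=[58, 16, 59, 34, 44] -> max=59
step 7: append 19 -> window=[16, 59, 34, 44, 19] -> max=59
step 8: append 4 -> window=[59, 34, 44, 19, 4] -> max=59
step 9: append 2 -> window=[34, 44, 19, 4, 2] -> max=44
step 10: append 6 -> window=[44, 19, 4, 2, 6] -> max=44
step 11: append 7 -> window=[19, 4, 2, 6, 7] -> max=19
step 12: append 19 -> window=[4, 2, 6, 7, 19] -> max=19
step 13: append 38 -> window=[2, 6, 7, 19, 38] -> max=38
step 14: append 8 -> window=[6, 7, 19, 38, 8] -> max=38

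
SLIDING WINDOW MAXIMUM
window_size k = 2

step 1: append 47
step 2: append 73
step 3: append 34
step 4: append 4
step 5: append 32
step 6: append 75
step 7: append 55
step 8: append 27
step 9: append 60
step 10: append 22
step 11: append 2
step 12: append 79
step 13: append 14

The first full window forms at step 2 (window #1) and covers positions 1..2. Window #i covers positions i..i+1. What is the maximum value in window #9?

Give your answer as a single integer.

Answer: 60

Derivation:
step 1: append 47 -> window=[47] (not full yet)
step 2: append 73 -> window=[47, 73] -> max=73
step 3: append 34 -> window=[73, 34] -> max=73
step 4: append 4 -> window=[34, 4] -> max=34
step 5: append 32 -> window=[4, 32] -> max=32
step 6: append 75 -> window=[32, 75] -> max=75
step 7: append 55 -> window=[75, 55] -> max=75
step 8: append 27 -> window=[55, 27] -> max=55
step 9: append 60 -> window=[27, 60] -> max=60
step 10: append 22 -> window=[60, 22] -> max=60
Window #9 max = 60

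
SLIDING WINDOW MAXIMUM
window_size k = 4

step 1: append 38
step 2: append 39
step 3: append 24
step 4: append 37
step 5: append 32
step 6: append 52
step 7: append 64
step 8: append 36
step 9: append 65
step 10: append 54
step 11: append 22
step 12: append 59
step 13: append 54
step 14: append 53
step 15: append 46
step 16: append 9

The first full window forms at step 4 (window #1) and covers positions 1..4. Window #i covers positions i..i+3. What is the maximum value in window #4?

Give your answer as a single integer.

step 1: append 38 -> window=[38] (not full yet)
step 2: append 39 -> window=[38, 39] (not full yet)
step 3: append 24 -> window=[38, 39, 24] (not full yet)
step 4: append 37 -> window=[38, 39, 24, 37] -> max=39
step 5: append 32 -> window=[39, 24, 37, 32] -> max=39
step 6: append 52 -> window=[24, 37, 32, 52] -> max=52
step 7: append 64 -> window=[37, 32, 52, 64] -> max=64
Window #4 max = 64

Answer: 64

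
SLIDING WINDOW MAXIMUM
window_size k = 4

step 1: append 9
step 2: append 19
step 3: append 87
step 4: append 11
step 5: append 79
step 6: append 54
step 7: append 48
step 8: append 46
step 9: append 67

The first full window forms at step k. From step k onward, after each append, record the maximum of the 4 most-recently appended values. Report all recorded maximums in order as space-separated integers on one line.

Answer: 87 87 87 79 79 67

Derivation:
step 1: append 9 -> window=[9] (not full yet)
step 2: append 19 -> window=[9, 19] (not full yet)
step 3: append 87 -> window=[9, 19, 87] (not full yet)
step 4: append 11 -> window=[9, 19, 87, 11] -> max=87
step 5: append 79 -> window=[19, 87, 11, 79] -> max=87
step 6: append 54 -> window=[87, 11, 79, 54] -> max=87
step 7: append 48 -> window=[11, 79, 54, 48] -> max=79
step 8: append 46 -> window=[79, 54, 48, 46] -> max=79
step 9: append 67 -> window=[54, 48, 46, 67] -> max=67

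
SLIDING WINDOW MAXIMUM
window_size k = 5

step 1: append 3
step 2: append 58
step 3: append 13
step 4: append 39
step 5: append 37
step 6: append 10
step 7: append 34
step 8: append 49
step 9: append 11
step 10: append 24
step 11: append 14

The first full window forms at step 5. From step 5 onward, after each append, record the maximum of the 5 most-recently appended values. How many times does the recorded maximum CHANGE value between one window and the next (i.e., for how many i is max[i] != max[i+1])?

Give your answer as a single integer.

step 1: append 3 -> window=[3] (not full yet)
step 2: append 58 -> window=[3, 58] (not full yet)
step 3: append 13 -> window=[3, 58, 13] (not full yet)
step 4: append 39 -> window=[3, 58, 13, 39] (not full yet)
step 5: append 37 -> window=[3, 58, 13, 39, 37] -> max=58
step 6: append 10 -> window=[58, 13, 39, 37, 10] -> max=58
step 7: append 34 -> window=[13, 39, 37, 10, 34] -> max=39
step 8: append 49 -> window=[39, 37, 10, 34, 49] -> max=49
step 9: append 11 -> window=[37, 10, 34, 49, 11] -> max=49
step 10: append 24 -> window=[10, 34, 49, 11, 24] -> max=49
step 11: append 14 -> window=[34, 49, 11, 24, 14] -> max=49
Recorded maximums: 58 58 39 49 49 49 49
Changes between consecutive maximums: 2

Answer: 2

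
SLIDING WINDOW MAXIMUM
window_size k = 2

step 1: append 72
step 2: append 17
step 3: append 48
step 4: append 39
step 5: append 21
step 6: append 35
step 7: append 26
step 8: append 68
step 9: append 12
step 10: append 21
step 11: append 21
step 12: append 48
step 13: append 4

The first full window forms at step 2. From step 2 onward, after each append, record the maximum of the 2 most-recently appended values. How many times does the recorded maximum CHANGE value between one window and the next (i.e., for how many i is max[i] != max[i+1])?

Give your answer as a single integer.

step 1: append 72 -> window=[72] (not full yet)
step 2: append 17 -> window=[72, 17] -> max=72
step 3: append 48 -> window=[17, 48] -> max=48
step 4: append 39 -> window=[48, 39] -> max=48
step 5: append 21 -> window=[39, 21] -> max=39
step 6: append 35 -> window=[21, 35] -> max=35
step 7: append 26 -> window=[35, 26] -> max=35
step 8: append 68 -> window=[26, 68] -> max=68
step 9: append 12 -> window=[68, 12] -> max=68
step 10: append 21 -> window=[12, 21] -> max=21
step 11: append 21 -> window=[21, 21] -> max=21
step 12: append 48 -> window=[21, 48] -> max=48
step 13: append 4 -> window=[48, 4] -> max=48
Recorded maximums: 72 48 48 39 35 35 68 68 21 21 48 48
Changes between consecutive maximums: 6

Answer: 6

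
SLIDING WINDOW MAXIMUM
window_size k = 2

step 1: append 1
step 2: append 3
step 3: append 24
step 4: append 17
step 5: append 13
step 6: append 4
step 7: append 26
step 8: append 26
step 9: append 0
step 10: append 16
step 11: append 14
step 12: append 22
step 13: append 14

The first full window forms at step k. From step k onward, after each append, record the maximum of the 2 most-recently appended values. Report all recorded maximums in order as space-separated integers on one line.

step 1: append 1 -> window=[1] (not full yet)
step 2: append 3 -> window=[1, 3] -> max=3
step 3: append 24 -> window=[3, 24] -> max=24
step 4: append 17 -> window=[24, 17] -> max=24
step 5: append 13 -> window=[17, 13] -> max=17
step 6: append 4 -> window=[13, 4] -> max=13
step 7: append 26 -> window=[4, 26] -> max=26
step 8: append 26 -> window=[26, 26] -> max=26
step 9: append 0 -> window=[26, 0] -> max=26
step 10: append 16 -> window=[0, 16] -> max=16
step 11: append 14 -> window=[16, 14] -> max=16
step 12: append 22 -> window=[14, 22] -> max=22
step 13: append 14 -> window=[22, 14] -> max=22

Answer: 3 24 24 17 13 26 26 26 16 16 22 22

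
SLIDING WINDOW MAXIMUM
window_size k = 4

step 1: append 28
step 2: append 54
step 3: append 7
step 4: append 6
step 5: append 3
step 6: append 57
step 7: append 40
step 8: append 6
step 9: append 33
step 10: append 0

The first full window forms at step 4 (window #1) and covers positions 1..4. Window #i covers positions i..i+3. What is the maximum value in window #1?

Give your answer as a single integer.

Answer: 54

Derivation:
step 1: append 28 -> window=[28] (not full yet)
step 2: append 54 -> window=[28, 54] (not full yet)
step 3: append 7 -> window=[28, 54, 7] (not full yet)
step 4: append 6 -> window=[28, 54, 7, 6] -> max=54
Window #1 max = 54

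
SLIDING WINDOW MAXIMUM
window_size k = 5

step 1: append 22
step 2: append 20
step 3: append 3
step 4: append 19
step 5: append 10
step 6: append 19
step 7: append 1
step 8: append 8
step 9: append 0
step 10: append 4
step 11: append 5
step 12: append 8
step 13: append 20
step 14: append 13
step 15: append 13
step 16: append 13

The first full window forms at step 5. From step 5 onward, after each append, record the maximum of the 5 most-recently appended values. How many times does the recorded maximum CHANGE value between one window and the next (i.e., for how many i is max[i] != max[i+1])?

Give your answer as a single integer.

step 1: append 22 -> window=[22] (not full yet)
step 2: append 20 -> window=[22, 20] (not full yet)
step 3: append 3 -> window=[22, 20, 3] (not full yet)
step 4: append 19 -> window=[22, 20, 3, 19] (not full yet)
step 5: append 10 -> window=[22, 20, 3, 19, 10] -> max=22
step 6: append 19 -> window=[20, 3, 19, 10, 19] -> max=20
step 7: append 1 -> window=[3, 19, 10, 19, 1] -> max=19
step 8: append 8 -> window=[19, 10, 19, 1, 8] -> max=19
step 9: append 0 -> window=[10, 19, 1, 8, 0] -> max=19
step 10: append 4 -> window=[19, 1, 8, 0, 4] -> max=19
step 11: append 5 -> window=[1, 8, 0, 4, 5] -> max=8
step 12: append 8 -> window=[8, 0, 4, 5, 8] -> max=8
step 13: append 20 -> window=[0, 4, 5, 8, 20] -> max=20
step 14: append 13 -> window=[4, 5, 8, 20, 13] -> max=20
step 15: append 13 -> window=[5, 8, 20, 13, 13] -> max=20
step 16: append 13 -> window=[8, 20, 13, 13, 13] -> max=20
Recorded maximums: 22 20 19 19 19 19 8 8 20 20 20 20
Changes between consecutive maximums: 4

Answer: 4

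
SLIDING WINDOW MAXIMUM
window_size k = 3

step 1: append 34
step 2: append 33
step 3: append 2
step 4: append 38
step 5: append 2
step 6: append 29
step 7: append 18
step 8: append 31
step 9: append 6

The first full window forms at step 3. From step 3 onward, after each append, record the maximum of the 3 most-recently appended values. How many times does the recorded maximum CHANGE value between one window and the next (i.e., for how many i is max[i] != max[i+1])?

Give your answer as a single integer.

Answer: 3

Derivation:
step 1: append 34 -> window=[34] (not full yet)
step 2: append 33 -> window=[34, 33] (not full yet)
step 3: append 2 -> window=[34, 33, 2] -> max=34
step 4: append 38 -> window=[33, 2, 38] -> max=38
step 5: append 2 -> window=[2, 38, 2] -> max=38
step 6: append 29 -> window=[38, 2, 29] -> max=38
step 7: append 18 -> window=[2, 29, 18] -> max=29
step 8: append 31 -> window=[29, 18, 31] -> max=31
step 9: append 6 -> window=[18, 31, 6] -> max=31
Recorded maximums: 34 38 38 38 29 31 31
Changes between consecutive maximums: 3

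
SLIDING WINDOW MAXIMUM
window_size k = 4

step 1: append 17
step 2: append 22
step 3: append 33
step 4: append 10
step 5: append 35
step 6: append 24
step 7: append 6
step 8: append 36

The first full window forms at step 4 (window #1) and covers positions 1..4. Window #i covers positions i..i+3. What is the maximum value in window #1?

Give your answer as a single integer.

step 1: append 17 -> window=[17] (not full yet)
step 2: append 22 -> window=[17, 22] (not full yet)
step 3: append 33 -> window=[17, 22, 33] (not full yet)
step 4: append 10 -> window=[17, 22, 33, 10] -> max=33
Window #1 max = 33

Answer: 33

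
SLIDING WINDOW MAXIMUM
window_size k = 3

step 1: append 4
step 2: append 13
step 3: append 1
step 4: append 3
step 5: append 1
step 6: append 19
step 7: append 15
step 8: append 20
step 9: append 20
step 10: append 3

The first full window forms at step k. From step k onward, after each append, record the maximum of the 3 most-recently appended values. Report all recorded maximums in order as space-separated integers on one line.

step 1: append 4 -> window=[4] (not full yet)
step 2: append 13 -> window=[4, 13] (not full yet)
step 3: append 1 -> window=[4, 13, 1] -> max=13
step 4: append 3 -> window=[13, 1, 3] -> max=13
step 5: append 1 -> window=[1, 3, 1] -> max=3
step 6: append 19 -> window=[3, 1, 19] -> max=19
step 7: append 15 -> window=[1, 19, 15] -> max=19
step 8: append 20 -> window=[19, 15, 20] -> max=20
step 9: append 20 -> window=[15, 20, 20] -> max=20
step 10: append 3 -> window=[20, 20, 3] -> max=20

Answer: 13 13 3 19 19 20 20 20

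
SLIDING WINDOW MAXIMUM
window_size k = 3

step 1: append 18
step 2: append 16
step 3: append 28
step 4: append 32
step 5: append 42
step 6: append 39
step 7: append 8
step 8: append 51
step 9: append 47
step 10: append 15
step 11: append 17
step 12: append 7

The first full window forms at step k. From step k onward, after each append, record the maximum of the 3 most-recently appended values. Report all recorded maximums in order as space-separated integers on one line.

step 1: append 18 -> window=[18] (not full yet)
step 2: append 16 -> window=[18, 16] (not full yet)
step 3: append 28 -> window=[18, 16, 28] -> max=28
step 4: append 32 -> window=[16, 28, 32] -> max=32
step 5: append 42 -> window=[28, 32, 42] -> max=42
step 6: append 39 -> window=[32, 42, 39] -> max=42
step 7: append 8 -> window=[42, 39, 8] -> max=42
step 8: append 51 -> window=[39, 8, 51] -> max=51
step 9: append 47 -> window=[8, 51, 47] -> max=51
step 10: append 15 -> window=[51, 47, 15] -> max=51
step 11: append 17 -> window=[47, 15, 17] -> max=47
step 12: append 7 -> window=[15, 17, 7] -> max=17

Answer: 28 32 42 42 42 51 51 51 47 17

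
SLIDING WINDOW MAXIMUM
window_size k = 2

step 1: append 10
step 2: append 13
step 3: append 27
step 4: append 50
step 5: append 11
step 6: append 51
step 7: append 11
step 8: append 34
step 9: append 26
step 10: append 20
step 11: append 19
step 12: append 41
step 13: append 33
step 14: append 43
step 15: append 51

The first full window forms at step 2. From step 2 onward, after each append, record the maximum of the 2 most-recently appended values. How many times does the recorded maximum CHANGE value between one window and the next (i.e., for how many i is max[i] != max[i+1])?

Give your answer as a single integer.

Answer: 9

Derivation:
step 1: append 10 -> window=[10] (not full yet)
step 2: append 13 -> window=[10, 13] -> max=13
step 3: append 27 -> window=[13, 27] -> max=27
step 4: append 50 -> window=[27, 50] -> max=50
step 5: append 11 -> window=[50, 11] -> max=50
step 6: append 51 -> window=[11, 51] -> max=51
step 7: append 11 -> window=[51, 11] -> max=51
step 8: append 34 -> window=[11, 34] -> max=34
step 9: append 26 -> window=[34, 26] -> max=34
step 10: append 20 -> window=[26, 20] -> max=26
step 11: append 19 -> window=[20, 19] -> max=20
step 12: append 41 -> window=[19, 41] -> max=41
step 13: append 33 -> window=[41, 33] -> max=41
step 14: append 43 -> window=[33, 43] -> max=43
step 15: append 51 -> window=[43, 51] -> max=51
Recorded maximums: 13 27 50 50 51 51 34 34 26 20 41 41 43 51
Changes between consecutive maximums: 9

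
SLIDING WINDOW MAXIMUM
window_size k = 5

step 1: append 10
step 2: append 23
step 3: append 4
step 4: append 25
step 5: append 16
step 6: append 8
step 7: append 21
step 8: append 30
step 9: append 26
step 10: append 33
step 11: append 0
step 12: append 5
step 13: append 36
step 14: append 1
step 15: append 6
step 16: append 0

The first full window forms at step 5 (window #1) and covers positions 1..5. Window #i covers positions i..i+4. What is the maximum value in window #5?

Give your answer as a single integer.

Answer: 30

Derivation:
step 1: append 10 -> window=[10] (not full yet)
step 2: append 23 -> window=[10, 23] (not full yet)
step 3: append 4 -> window=[10, 23, 4] (not full yet)
step 4: append 25 -> window=[10, 23, 4, 25] (not full yet)
step 5: append 16 -> window=[10, 23, 4, 25, 16] -> max=25
step 6: append 8 -> window=[23, 4, 25, 16, 8] -> max=25
step 7: append 21 -> window=[4, 25, 16, 8, 21] -> max=25
step 8: append 30 -> window=[25, 16, 8, 21, 30] -> max=30
step 9: append 26 -> window=[16, 8, 21, 30, 26] -> max=30
Window #5 max = 30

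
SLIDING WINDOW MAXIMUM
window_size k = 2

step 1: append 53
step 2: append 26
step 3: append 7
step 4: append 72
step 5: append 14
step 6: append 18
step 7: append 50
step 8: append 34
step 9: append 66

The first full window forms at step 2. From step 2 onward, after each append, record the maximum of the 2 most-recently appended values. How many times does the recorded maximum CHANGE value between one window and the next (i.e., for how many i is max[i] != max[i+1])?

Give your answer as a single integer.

step 1: append 53 -> window=[53] (not full yet)
step 2: append 26 -> window=[53, 26] -> max=53
step 3: append 7 -> window=[26, 7] -> max=26
step 4: append 72 -> window=[7, 72] -> max=72
step 5: append 14 -> window=[72, 14] -> max=72
step 6: append 18 -> window=[14, 18] -> max=18
step 7: append 50 -> window=[18, 50] -> max=50
step 8: append 34 -> window=[50, 34] -> max=50
step 9: append 66 -> window=[34, 66] -> max=66
Recorded maximums: 53 26 72 72 18 50 50 66
Changes between consecutive maximums: 5

Answer: 5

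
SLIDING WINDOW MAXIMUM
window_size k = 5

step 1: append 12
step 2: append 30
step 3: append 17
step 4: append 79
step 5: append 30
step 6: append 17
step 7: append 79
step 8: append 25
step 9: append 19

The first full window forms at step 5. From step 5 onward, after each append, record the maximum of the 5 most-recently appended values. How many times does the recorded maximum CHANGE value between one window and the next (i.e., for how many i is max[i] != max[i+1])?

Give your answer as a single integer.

step 1: append 12 -> window=[12] (not full yet)
step 2: append 30 -> window=[12, 30] (not full yet)
step 3: append 17 -> window=[12, 30, 17] (not full yet)
step 4: append 79 -> window=[12, 30, 17, 79] (not full yet)
step 5: append 30 -> window=[12, 30, 17, 79, 30] -> max=79
step 6: append 17 -> window=[30, 17, 79, 30, 17] -> max=79
step 7: append 79 -> window=[17, 79, 30, 17, 79] -> max=79
step 8: append 25 -> window=[79, 30, 17, 79, 25] -> max=79
step 9: append 19 -> window=[30, 17, 79, 25, 19] -> max=79
Recorded maximums: 79 79 79 79 79
Changes between consecutive maximums: 0

Answer: 0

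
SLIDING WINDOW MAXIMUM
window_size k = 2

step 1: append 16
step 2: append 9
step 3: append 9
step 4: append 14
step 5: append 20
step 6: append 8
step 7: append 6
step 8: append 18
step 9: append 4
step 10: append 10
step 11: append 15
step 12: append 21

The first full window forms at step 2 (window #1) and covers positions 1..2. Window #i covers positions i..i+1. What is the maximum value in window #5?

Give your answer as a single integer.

Answer: 20

Derivation:
step 1: append 16 -> window=[16] (not full yet)
step 2: append 9 -> window=[16, 9] -> max=16
step 3: append 9 -> window=[9, 9] -> max=9
step 4: append 14 -> window=[9, 14] -> max=14
step 5: append 20 -> window=[14, 20] -> max=20
step 6: append 8 -> window=[20, 8] -> max=20
Window #5 max = 20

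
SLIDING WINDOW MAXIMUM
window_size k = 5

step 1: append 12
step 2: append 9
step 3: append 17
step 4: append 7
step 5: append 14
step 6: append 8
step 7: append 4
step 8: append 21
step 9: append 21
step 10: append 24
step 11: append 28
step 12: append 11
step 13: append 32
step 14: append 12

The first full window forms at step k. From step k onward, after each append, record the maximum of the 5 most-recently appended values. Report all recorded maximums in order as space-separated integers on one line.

step 1: append 12 -> window=[12] (not full yet)
step 2: append 9 -> window=[12, 9] (not full yet)
step 3: append 17 -> window=[12, 9, 17] (not full yet)
step 4: append 7 -> window=[12, 9, 17, 7] (not full yet)
step 5: append 14 -> window=[12, 9, 17, 7, 14] -> max=17
step 6: append 8 -> window=[9, 17, 7, 14, 8] -> max=17
step 7: append 4 -> window=[17, 7, 14, 8, 4] -> max=17
step 8: append 21 -> window=[7, 14, 8, 4, 21] -> max=21
step 9: append 21 -> window=[14, 8, 4, 21, 21] -> max=21
step 10: append 24 -> window=[8, 4, 21, 21, 24] -> max=24
step 11: append 28 -> window=[4, 21, 21, 24, 28] -> max=28
step 12: append 11 -> window=[21, 21, 24, 28, 11] -> max=28
step 13: append 32 -> window=[21, 24, 28, 11, 32] -> max=32
step 14: append 12 -> window=[24, 28, 11, 32, 12] -> max=32

Answer: 17 17 17 21 21 24 28 28 32 32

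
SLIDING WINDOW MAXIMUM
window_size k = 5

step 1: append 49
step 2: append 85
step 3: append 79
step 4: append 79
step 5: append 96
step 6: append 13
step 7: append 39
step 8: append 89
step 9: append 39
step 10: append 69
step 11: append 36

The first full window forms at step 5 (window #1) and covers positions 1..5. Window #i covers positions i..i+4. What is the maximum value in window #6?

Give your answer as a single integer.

step 1: append 49 -> window=[49] (not full yet)
step 2: append 85 -> window=[49, 85] (not full yet)
step 3: append 79 -> window=[49, 85, 79] (not full yet)
step 4: append 79 -> window=[49, 85, 79, 79] (not full yet)
step 5: append 96 -> window=[49, 85, 79, 79, 96] -> max=96
step 6: append 13 -> window=[85, 79, 79, 96, 13] -> max=96
step 7: append 39 -> window=[79, 79, 96, 13, 39] -> max=96
step 8: append 89 -> window=[79, 96, 13, 39, 89] -> max=96
step 9: append 39 -> window=[96, 13, 39, 89, 39] -> max=96
step 10: append 69 -> window=[13, 39, 89, 39, 69] -> max=89
Window #6 max = 89

Answer: 89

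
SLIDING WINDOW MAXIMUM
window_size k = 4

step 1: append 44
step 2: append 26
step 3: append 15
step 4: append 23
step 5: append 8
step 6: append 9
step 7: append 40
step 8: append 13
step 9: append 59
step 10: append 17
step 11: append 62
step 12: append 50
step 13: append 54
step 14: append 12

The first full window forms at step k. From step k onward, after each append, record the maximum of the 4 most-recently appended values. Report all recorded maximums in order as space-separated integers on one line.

Answer: 44 26 23 40 40 59 59 62 62 62 62

Derivation:
step 1: append 44 -> window=[44] (not full yet)
step 2: append 26 -> window=[44, 26] (not full yet)
step 3: append 15 -> window=[44, 26, 15] (not full yet)
step 4: append 23 -> window=[44, 26, 15, 23] -> max=44
step 5: append 8 -> window=[26, 15, 23, 8] -> max=26
step 6: append 9 -> window=[15, 23, 8, 9] -> max=23
step 7: append 40 -> window=[23, 8, 9, 40] -> max=40
step 8: append 13 -> window=[8, 9, 40, 13] -> max=40
step 9: append 59 -> window=[9, 40, 13, 59] -> max=59
step 10: append 17 -> window=[40, 13, 59, 17] -> max=59
step 11: append 62 -> window=[13, 59, 17, 62] -> max=62
step 12: append 50 -> window=[59, 17, 62, 50] -> max=62
step 13: append 54 -> window=[17, 62, 50, 54] -> max=62
step 14: append 12 -> window=[62, 50, 54, 12] -> max=62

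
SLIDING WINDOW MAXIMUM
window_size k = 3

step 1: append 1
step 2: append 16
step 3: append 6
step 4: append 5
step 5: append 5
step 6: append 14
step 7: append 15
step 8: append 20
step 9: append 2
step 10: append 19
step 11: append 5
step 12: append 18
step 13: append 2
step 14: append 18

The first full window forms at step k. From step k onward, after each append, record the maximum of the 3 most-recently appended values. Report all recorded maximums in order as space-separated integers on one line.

step 1: append 1 -> window=[1] (not full yet)
step 2: append 16 -> window=[1, 16] (not full yet)
step 3: append 6 -> window=[1, 16, 6] -> max=16
step 4: append 5 -> window=[16, 6, 5] -> max=16
step 5: append 5 -> window=[6, 5, 5] -> max=6
step 6: append 14 -> window=[5, 5, 14] -> max=14
step 7: append 15 -> window=[5, 14, 15] -> max=15
step 8: append 20 -> window=[14, 15, 20] -> max=20
step 9: append 2 -> window=[15, 20, 2] -> max=20
step 10: append 19 -> window=[20, 2, 19] -> max=20
step 11: append 5 -> window=[2, 19, 5] -> max=19
step 12: append 18 -> window=[19, 5, 18] -> max=19
step 13: append 2 -> window=[5, 18, 2] -> max=18
step 14: append 18 -> window=[18, 2, 18] -> max=18

Answer: 16 16 6 14 15 20 20 20 19 19 18 18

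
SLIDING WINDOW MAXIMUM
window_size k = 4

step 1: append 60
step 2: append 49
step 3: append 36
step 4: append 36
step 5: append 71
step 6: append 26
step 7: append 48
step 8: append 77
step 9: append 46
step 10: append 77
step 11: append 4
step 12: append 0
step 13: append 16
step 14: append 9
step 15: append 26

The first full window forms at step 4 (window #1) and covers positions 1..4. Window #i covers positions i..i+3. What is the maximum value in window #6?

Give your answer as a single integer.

step 1: append 60 -> window=[60] (not full yet)
step 2: append 49 -> window=[60, 49] (not full yet)
step 3: append 36 -> window=[60, 49, 36] (not full yet)
step 4: append 36 -> window=[60, 49, 36, 36] -> max=60
step 5: append 71 -> window=[49, 36, 36, 71] -> max=71
step 6: append 26 -> window=[36, 36, 71, 26] -> max=71
step 7: append 48 -> window=[36, 71, 26, 48] -> max=71
step 8: append 77 -> window=[71, 26, 48, 77] -> max=77
step 9: append 46 -> window=[26, 48, 77, 46] -> max=77
Window #6 max = 77

Answer: 77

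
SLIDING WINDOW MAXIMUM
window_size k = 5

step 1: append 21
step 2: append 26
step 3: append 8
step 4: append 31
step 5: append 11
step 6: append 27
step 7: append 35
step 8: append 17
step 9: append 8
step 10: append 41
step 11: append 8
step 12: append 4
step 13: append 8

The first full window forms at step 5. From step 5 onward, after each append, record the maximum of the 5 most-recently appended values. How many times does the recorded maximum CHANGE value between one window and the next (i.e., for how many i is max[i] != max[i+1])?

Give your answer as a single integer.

Answer: 2

Derivation:
step 1: append 21 -> window=[21] (not full yet)
step 2: append 26 -> window=[21, 26] (not full yet)
step 3: append 8 -> window=[21, 26, 8] (not full yet)
step 4: append 31 -> window=[21, 26, 8, 31] (not full yet)
step 5: append 11 -> window=[21, 26, 8, 31, 11] -> max=31
step 6: append 27 -> window=[26, 8, 31, 11, 27] -> max=31
step 7: append 35 -> window=[8, 31, 11, 27, 35] -> max=35
step 8: append 17 -> window=[31, 11, 27, 35, 17] -> max=35
step 9: append 8 -> window=[11, 27, 35, 17, 8] -> max=35
step 10: append 41 -> window=[27, 35, 17, 8, 41] -> max=41
step 11: append 8 -> window=[35, 17, 8, 41, 8] -> max=41
step 12: append 4 -> window=[17, 8, 41, 8, 4] -> max=41
step 13: append 8 -> window=[8, 41, 8, 4, 8] -> max=41
Recorded maximums: 31 31 35 35 35 41 41 41 41
Changes between consecutive maximums: 2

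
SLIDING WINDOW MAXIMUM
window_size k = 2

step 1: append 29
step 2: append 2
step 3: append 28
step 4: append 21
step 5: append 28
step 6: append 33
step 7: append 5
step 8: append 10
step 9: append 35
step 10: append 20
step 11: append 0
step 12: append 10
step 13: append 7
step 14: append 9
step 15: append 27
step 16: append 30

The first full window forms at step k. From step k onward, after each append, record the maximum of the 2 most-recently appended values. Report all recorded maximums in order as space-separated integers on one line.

Answer: 29 28 28 28 33 33 10 35 35 20 10 10 9 27 30

Derivation:
step 1: append 29 -> window=[29] (not full yet)
step 2: append 2 -> window=[29, 2] -> max=29
step 3: append 28 -> window=[2, 28] -> max=28
step 4: append 21 -> window=[28, 21] -> max=28
step 5: append 28 -> window=[21, 28] -> max=28
step 6: append 33 -> window=[28, 33] -> max=33
step 7: append 5 -> window=[33, 5] -> max=33
step 8: append 10 -> window=[5, 10] -> max=10
step 9: append 35 -> window=[10, 35] -> max=35
step 10: append 20 -> window=[35, 20] -> max=35
step 11: append 0 -> window=[20, 0] -> max=20
step 12: append 10 -> window=[0, 10] -> max=10
step 13: append 7 -> window=[10, 7] -> max=10
step 14: append 9 -> window=[7, 9] -> max=9
step 15: append 27 -> window=[9, 27] -> max=27
step 16: append 30 -> window=[27, 30] -> max=30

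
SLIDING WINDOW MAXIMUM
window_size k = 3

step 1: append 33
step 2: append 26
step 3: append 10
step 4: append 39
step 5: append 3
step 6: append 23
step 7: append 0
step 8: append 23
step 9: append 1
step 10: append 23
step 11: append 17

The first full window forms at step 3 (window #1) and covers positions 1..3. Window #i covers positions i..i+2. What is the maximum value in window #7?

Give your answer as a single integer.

step 1: append 33 -> window=[33] (not full yet)
step 2: append 26 -> window=[33, 26] (not full yet)
step 3: append 10 -> window=[33, 26, 10] -> max=33
step 4: append 39 -> window=[26, 10, 39] -> max=39
step 5: append 3 -> window=[10, 39, 3] -> max=39
step 6: append 23 -> window=[39, 3, 23] -> max=39
step 7: append 0 -> window=[3, 23, 0] -> max=23
step 8: append 23 -> window=[23, 0, 23] -> max=23
step 9: append 1 -> window=[0, 23, 1] -> max=23
Window #7 max = 23

Answer: 23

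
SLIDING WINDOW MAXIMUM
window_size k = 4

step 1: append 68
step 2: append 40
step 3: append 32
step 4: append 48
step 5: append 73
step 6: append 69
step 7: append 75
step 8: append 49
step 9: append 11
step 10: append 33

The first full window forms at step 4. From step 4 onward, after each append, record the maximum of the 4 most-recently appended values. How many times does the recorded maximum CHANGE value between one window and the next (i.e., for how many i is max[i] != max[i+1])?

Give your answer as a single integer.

step 1: append 68 -> window=[68] (not full yet)
step 2: append 40 -> window=[68, 40] (not full yet)
step 3: append 32 -> window=[68, 40, 32] (not full yet)
step 4: append 48 -> window=[68, 40, 32, 48] -> max=68
step 5: append 73 -> window=[40, 32, 48, 73] -> max=73
step 6: append 69 -> window=[32, 48, 73, 69] -> max=73
step 7: append 75 -> window=[48, 73, 69, 75] -> max=75
step 8: append 49 -> window=[73, 69, 75, 49] -> max=75
step 9: append 11 -> window=[69, 75, 49, 11] -> max=75
step 10: append 33 -> window=[75, 49, 11, 33] -> max=75
Recorded maximums: 68 73 73 75 75 75 75
Changes between consecutive maximums: 2

Answer: 2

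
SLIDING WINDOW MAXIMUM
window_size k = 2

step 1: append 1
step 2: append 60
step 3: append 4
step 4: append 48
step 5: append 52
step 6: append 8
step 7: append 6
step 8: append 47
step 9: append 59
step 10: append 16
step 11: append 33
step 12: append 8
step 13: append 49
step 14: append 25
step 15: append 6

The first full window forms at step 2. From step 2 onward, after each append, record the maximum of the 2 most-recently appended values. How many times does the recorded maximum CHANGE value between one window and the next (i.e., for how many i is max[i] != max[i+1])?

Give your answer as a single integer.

Answer: 8

Derivation:
step 1: append 1 -> window=[1] (not full yet)
step 2: append 60 -> window=[1, 60] -> max=60
step 3: append 4 -> window=[60, 4] -> max=60
step 4: append 48 -> window=[4, 48] -> max=48
step 5: append 52 -> window=[48, 52] -> max=52
step 6: append 8 -> window=[52, 8] -> max=52
step 7: append 6 -> window=[8, 6] -> max=8
step 8: append 47 -> window=[6, 47] -> max=47
step 9: append 59 -> window=[47, 59] -> max=59
step 10: append 16 -> window=[59, 16] -> max=59
step 11: append 33 -> window=[16, 33] -> max=33
step 12: append 8 -> window=[33, 8] -> max=33
step 13: append 49 -> window=[8, 49] -> max=49
step 14: append 25 -> window=[49, 25] -> max=49
step 15: append 6 -> window=[25, 6] -> max=25
Recorded maximums: 60 60 48 52 52 8 47 59 59 33 33 49 49 25
Changes between consecutive maximums: 8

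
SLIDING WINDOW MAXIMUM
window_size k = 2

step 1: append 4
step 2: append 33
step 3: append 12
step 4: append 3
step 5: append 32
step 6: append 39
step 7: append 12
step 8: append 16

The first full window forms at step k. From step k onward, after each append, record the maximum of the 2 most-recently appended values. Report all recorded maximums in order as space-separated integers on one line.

Answer: 33 33 12 32 39 39 16

Derivation:
step 1: append 4 -> window=[4] (not full yet)
step 2: append 33 -> window=[4, 33] -> max=33
step 3: append 12 -> window=[33, 12] -> max=33
step 4: append 3 -> window=[12, 3] -> max=12
step 5: append 32 -> window=[3, 32] -> max=32
step 6: append 39 -> window=[32, 39] -> max=39
step 7: append 12 -> window=[39, 12] -> max=39
step 8: append 16 -> window=[12, 16] -> max=16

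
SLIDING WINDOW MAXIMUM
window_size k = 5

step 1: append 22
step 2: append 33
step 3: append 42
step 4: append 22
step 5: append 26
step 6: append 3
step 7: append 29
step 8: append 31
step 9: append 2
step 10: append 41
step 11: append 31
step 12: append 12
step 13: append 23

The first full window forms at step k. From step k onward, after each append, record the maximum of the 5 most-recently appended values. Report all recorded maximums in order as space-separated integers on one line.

step 1: append 22 -> window=[22] (not full yet)
step 2: append 33 -> window=[22, 33] (not full yet)
step 3: append 42 -> window=[22, 33, 42] (not full yet)
step 4: append 22 -> window=[22, 33, 42, 22] (not full yet)
step 5: append 26 -> window=[22, 33, 42, 22, 26] -> max=42
step 6: append 3 -> window=[33, 42, 22, 26, 3] -> max=42
step 7: append 29 -> window=[42, 22, 26, 3, 29] -> max=42
step 8: append 31 -> window=[22, 26, 3, 29, 31] -> max=31
step 9: append 2 -> window=[26, 3, 29, 31, 2] -> max=31
step 10: append 41 -> window=[3, 29, 31, 2, 41] -> max=41
step 11: append 31 -> window=[29, 31, 2, 41, 31] -> max=41
step 12: append 12 -> window=[31, 2, 41, 31, 12] -> max=41
step 13: append 23 -> window=[2, 41, 31, 12, 23] -> max=41

Answer: 42 42 42 31 31 41 41 41 41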